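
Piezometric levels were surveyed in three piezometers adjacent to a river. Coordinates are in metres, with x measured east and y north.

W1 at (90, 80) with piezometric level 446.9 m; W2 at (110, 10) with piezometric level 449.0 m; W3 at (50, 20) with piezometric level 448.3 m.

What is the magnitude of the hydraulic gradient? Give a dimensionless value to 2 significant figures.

With h = a·x + b·y + c and W1 as origin, the differences give:
  20·a + (-70)·b = +2.1
  (-40)·a + (-60)·b = +1.4
Eliminate b (×(-60) and ×(-70), subtract): -4000·a = -28.00 → a = ∂h/∂x = +0.007000
Back-substitute: b = ∂h/∂y = -0.02800.
|∇h| = √(0.007000² + -0.02800²) = 0.02886

0.029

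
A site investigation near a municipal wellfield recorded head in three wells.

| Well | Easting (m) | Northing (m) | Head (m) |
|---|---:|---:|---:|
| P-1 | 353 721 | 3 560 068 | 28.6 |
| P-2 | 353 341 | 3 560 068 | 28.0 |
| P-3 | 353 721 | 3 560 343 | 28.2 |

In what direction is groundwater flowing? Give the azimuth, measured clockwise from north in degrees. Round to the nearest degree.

∂h/∂x = (28.0 − 28.6) / (353341 − 353721) = +0.001579
∂h/∂y = (28.2 − 28.6) / (3560343 − 3560068) = -0.001455
Flow direction (−∇h) has components (-0.001579 E, +0.001455 N).
Azimuth = atan2(E, N) = atan2(-0.001579, +0.001455) = 312.7° ≈ 313°.

313°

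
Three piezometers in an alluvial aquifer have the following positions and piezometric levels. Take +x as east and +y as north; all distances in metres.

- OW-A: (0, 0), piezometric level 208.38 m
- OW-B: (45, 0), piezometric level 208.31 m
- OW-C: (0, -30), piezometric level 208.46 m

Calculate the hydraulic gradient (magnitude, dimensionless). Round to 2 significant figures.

0.0031

∂h/∂x = (208.31 − 208.38) / (45 − 0) = -0.001556
∂h/∂y = (208.46 − 208.38) / (-30 − 0) = -0.002667
|∇h| = √(-0.001556² + -0.002667²) = 0.003088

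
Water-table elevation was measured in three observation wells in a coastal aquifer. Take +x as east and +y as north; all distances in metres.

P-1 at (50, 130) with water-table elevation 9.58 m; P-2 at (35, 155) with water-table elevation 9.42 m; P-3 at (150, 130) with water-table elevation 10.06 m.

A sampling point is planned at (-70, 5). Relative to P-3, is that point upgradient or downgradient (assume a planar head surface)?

With h = a·x + b·y + c and P-1 as origin, the differences give:
  (-15)·a + 25·b = -0.16
  100·a + 0·b = +0.48
Eliminate b (×0 and ×25, subtract): -2500·a = -12.000 → a = ∂h/∂x = +0.004800
Back-substitute: b = ∂h/∂y = -0.003520.
Head at (-70, 5) = 9.58 + (+0.004800)·(-120) + (-0.003520)·(-125) = 9.44 m.
That is lower than the 10.06 m at P-3, so the point is downgradient.

downgradient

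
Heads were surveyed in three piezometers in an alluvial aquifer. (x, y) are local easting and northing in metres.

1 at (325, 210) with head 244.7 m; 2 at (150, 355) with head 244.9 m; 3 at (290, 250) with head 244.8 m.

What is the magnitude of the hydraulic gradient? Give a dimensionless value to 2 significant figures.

0.0064

Taking 1 as reference: 2−1 = (-175, 145, +0.2); 3−1 = (-35, 40, +0.1).
Solve a·Δx + b·Δy = Δh: det = (-175)·40 − (-35)·145 = -1925.
∂h/∂x = [(+0.2)·40 − (+0.1)·145] / -1925 = +0.003377
∂h/∂y = [(-175)·(+0.1) − (-35)·(+0.2)] / -1925 = +0.005455
|∇h| = √(0.003377² + 0.005455²) = 0.006416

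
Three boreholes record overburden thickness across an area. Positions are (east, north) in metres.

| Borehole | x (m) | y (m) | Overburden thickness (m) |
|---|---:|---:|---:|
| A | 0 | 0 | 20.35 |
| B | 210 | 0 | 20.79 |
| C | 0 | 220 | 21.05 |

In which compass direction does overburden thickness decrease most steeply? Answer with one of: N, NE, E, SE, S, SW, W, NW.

∂d/∂x = (20.79 − 20.35) / (210 − 0) = +0.002095
∂d/∂y = (21.05 − 20.35) / (220 − 0) = +0.003182
Steepest decrease is along −∇f = (-0.002095 E, -0.003182 N) → southwest.

SW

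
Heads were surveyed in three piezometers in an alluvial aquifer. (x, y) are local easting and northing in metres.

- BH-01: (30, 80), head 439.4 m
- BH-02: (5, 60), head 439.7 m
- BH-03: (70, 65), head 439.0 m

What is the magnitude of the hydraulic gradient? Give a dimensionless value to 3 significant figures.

0.0108

Taking BH-01 as reference: BH-02−BH-01 = (-25, -20, +0.3); BH-03−BH-01 = (40, -15, -0.4).
Solve a·Δx + b·Δy = Δh: det = (-25)·(-15) − 40·(-20) = 1175.
∂h/∂x = [(+0.3)·(-15) − (-0.4)·(-20)] / 1175 = -0.01064
∂h/∂y = [(-25)·(-0.4) − 40·(+0.3)] / 1175 = -0.001702
|∇h| = √(-0.01064² + -0.001702²) = 0.01078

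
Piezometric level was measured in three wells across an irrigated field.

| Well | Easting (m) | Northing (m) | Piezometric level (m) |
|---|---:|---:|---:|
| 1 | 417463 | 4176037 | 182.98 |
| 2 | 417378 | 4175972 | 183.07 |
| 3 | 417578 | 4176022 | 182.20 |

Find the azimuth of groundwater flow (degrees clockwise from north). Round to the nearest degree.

Taking 1 as reference: 2−1 = (-85, -65, +0.09); 3−1 = (115, -15, -0.78).
Solve a·Δx + b·Δy = Δh: det = (-85)·(-15) − 115·(-65) = 8750.
∂h/∂x = [(+0.09)·(-15) − (-0.78)·(-65)] / 8750 = -0.005949
∂h/∂y = [(-85)·(-0.78) − 115·(+0.09)] / 8750 = +0.006394
Flow direction (−∇h) has components (+0.005949 E, -0.006394 N).
Azimuth = atan2(E, N) = atan2(+0.005949, -0.006394) = 137.1° ≈ 137°.

137°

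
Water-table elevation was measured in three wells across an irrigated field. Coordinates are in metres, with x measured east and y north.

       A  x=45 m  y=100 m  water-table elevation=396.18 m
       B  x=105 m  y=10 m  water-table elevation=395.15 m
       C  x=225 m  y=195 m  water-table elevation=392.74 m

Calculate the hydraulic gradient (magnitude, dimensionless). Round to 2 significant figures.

With h = a·x + b·y + c and A as origin, the differences give:
  60·a + (-90)·b = -1.03
  180·a + 95·b = -3.44
Eliminate b (×95 and ×(-90), subtract): 21900·a = -407.450 → a = ∂h/∂x = -0.01861
Back-substitute: b = ∂h/∂y = -0.0009589.
|∇h| = √(-0.01861² + -0.0009589²) = 0.01863

0.019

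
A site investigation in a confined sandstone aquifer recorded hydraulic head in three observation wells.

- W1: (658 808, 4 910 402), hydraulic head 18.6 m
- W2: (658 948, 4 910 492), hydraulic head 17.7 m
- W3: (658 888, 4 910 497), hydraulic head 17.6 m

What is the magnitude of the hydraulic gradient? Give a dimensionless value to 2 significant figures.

Taking W1 as reference: W2−W1 = (140, 90, -0.9); W3−W1 = (80, 95, -1.0).
Determinant of the coordinate differences = 140·95 − 80·90 = 6100.
∂h/∂x = [(-0.9)·95 − (-1.0)·90] / 6100 = +0.0007377
∂h/∂y = [140·(-1.0) − 80·(-0.9)] / 6100 = -0.01115
|∇h| = √(0.0007377² + -0.01115²) = 0.01117

0.011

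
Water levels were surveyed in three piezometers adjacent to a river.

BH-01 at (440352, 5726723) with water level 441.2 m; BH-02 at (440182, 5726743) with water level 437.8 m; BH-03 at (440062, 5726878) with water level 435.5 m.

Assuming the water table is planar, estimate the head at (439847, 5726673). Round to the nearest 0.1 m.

431.0 m

With h = a·x + b·y + c and BH-01 as origin, the differences give:
  (-170)·a + 20·b = -3.4
  (-290)·a + 155·b = -5.7
Eliminate b (×155 and ×20, subtract): -20550·a = -413.00 → a = ∂h/∂x = +0.02010
Back-substitute: b = ∂h/∂y = +0.0008273.
h(439847, 5726673) = 441.2 + (+0.02010)·(-505) + (+0.0008273)·(-50) = 441.2 -10.149 -0.041 = 431.009 m.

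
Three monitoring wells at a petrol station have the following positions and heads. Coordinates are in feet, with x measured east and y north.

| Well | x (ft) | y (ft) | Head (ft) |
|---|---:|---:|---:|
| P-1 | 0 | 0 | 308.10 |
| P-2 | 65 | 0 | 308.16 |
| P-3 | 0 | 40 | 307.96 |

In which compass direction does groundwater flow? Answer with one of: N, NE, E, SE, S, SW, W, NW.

N

∂h/∂x = (308.16 − 308.10) / (65 − 0) = +0.0009231
∂h/∂y = (307.96 − 308.10) / (40 − 0) = -0.003500
Flow = −∇h = (-0.0009231 east, +0.003500 north), which points north.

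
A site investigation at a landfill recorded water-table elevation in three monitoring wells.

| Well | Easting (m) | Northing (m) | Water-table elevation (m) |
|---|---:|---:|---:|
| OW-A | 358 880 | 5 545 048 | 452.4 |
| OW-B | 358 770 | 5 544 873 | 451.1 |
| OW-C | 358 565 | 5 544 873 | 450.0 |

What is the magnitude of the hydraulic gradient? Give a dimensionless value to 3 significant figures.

0.00673

With h = a·x + b·y + c and OW-A as origin, the differences give:
  (-110)·a + (-175)·b = -1.3
  (-315)·a + (-175)·b = -2.4
Eliminate b (×(-175) and ×(-175), subtract): -35875·a = -192.50 → a = ∂h/∂x = +0.005366
Back-substitute: b = ∂h/∂y = +0.004056.
|∇h| = √(0.005366² + 0.004056²) = 0.006726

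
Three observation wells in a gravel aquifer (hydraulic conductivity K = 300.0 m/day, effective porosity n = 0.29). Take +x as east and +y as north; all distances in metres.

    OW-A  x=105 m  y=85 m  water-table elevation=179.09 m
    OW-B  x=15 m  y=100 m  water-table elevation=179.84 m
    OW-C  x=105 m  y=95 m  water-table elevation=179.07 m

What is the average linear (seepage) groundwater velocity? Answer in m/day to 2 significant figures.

With h = a·x + b·y + c and OW-A as origin, the differences give:
  (-90)·a + 15·b = +0.75
  0·a + 10·b = -0.02
Eliminate b (×10 and ×15, subtract): -900·a = 7.800 → a = ∂h/∂x = -0.008667
Back-substitute: b = ∂h/∂y = -0.002000.
|∇h| = √(-0.008667² + -0.002000²) = 0.008895
Seepage velocity v = K·i/n = 300.0 × 0.008895 / 0.29 = 9.202 m/day.

9.2 m/day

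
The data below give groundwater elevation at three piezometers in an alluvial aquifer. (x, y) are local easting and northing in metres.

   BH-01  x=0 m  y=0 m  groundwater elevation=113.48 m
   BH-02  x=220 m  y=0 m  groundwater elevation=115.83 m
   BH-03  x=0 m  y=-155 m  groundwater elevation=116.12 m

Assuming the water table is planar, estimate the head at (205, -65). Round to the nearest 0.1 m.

∂h/∂x = (115.83 − 113.48) / (220 − 0) = +0.01068
∂h/∂y = (116.12 − 113.48) / (-155 − 0) = -0.01703
h(205, -65) = 113.48 + (+0.01068)·(205) + (-0.01703)·(-65) = 113.48 +2.190 +1.107 = 116.777 m.

116.8 m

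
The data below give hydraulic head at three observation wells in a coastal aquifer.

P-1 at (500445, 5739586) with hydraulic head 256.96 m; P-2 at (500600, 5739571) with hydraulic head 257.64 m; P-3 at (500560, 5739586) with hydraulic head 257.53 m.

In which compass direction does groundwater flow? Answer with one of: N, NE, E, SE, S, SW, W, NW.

With h = a·x + b·y + c and P-1 as origin, the differences give:
  155·a + (-15)·b = +0.68
  115·a + 0·b = +0.57
Eliminate b (×0 and ×(-15), subtract): 1725·a = 8.550 → a = ∂h/∂x = +0.004957
Back-substitute: b = ∂h/∂y = +0.005884.
Flow = −∇h = (-0.004957 east, -0.005884 north), which points southwest.

SW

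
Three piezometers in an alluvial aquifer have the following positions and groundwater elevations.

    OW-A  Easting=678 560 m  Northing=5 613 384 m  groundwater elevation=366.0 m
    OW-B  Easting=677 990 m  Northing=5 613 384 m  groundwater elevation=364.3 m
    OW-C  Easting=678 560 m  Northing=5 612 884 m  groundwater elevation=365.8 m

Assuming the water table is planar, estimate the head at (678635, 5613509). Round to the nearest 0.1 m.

∂h/∂x = (364.3 − 366.0) / (677990 − 678560) = +0.002982
∂h/∂y = (365.8 − 366.0) / (5612884 − 5613384) = +0.0004000
h(678635, 5613509) = 366.0 + (+0.002982)·(75) + (+0.0004000)·(125) = 366.0 +0.224 +0.050 = 366.274 m.

366.3 m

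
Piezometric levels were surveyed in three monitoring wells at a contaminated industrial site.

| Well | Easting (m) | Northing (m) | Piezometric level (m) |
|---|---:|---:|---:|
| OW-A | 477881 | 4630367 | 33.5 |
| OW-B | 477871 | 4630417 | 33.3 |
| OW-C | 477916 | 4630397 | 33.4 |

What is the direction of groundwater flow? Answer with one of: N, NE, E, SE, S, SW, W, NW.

With h = a·x + b·y + c and OW-A as origin, the differences give:
  (-10)·a + 50·b = -0.2
  35·a + 30·b = -0.1
Eliminate b (×30 and ×50, subtract): -2050·a = -1.00 → a = ∂h/∂x = +0.0004878
Back-substitute: b = ∂h/∂y = -0.003902.
Flow = −∇h = (-0.0004878 east, +0.003902 north), which points north.

N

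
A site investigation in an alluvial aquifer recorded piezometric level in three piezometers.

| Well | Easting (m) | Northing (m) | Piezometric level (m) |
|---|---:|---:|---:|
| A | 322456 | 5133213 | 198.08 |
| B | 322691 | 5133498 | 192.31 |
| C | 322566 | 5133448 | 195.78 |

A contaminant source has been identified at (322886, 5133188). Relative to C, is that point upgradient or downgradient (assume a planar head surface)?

Taking A as reference: B−A = (235, 285, -5.77); C−A = (110, 235, -2.30).
Solve a·Δx + b·Δy = Δh: det = 235·235 − 110·285 = 23875.
∂h/∂x = [(-5.77)·235 − (-2.30)·285] / 23875 = -0.02934
∂h/∂y = [235·(-2.30) − 110·(-5.77)] / 23875 = +0.003946
Head at (322886, 5133188) = 198.08 + (-0.02934)·(430) + (+0.003946)·(-25) = 185.37 m.
That is lower than the 195.78 m at C, so the point is downgradient.

downgradient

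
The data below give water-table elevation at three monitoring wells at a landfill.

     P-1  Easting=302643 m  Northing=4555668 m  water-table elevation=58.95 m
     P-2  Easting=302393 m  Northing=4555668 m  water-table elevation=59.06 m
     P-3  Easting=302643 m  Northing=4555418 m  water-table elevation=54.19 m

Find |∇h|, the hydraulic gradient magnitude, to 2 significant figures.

0.019

∂h/∂x = (59.06 − 58.95) / (302393 − 302643) = -0.0004400
∂h/∂y = (54.19 − 58.95) / (4555418 − 4555668) = +0.01904
|∇h| = √(-0.0004400² + 0.01904²) = 0.01905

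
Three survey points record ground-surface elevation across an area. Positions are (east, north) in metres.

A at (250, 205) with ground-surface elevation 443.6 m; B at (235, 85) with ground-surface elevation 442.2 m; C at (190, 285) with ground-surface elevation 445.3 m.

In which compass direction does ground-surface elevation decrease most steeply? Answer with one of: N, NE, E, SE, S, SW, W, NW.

SE

Taking A as reference: B−A = (-15, -120, -1.4); C−A = (-60, 80, +1.7).
Determinant of the coordinate differences = (-15)·80 − (-60)·(-120) = -8400.
∂z/∂x = [(-1.4)·80 − (+1.7)·(-120)] / -8400 = -0.01095
∂z/∂y = [(-15)·(+1.7) − (-60)·(-1.4)] / -8400 = +0.01304
Steepest decrease is along −∇f = (+0.01095 E, -0.01304 N) → southeast.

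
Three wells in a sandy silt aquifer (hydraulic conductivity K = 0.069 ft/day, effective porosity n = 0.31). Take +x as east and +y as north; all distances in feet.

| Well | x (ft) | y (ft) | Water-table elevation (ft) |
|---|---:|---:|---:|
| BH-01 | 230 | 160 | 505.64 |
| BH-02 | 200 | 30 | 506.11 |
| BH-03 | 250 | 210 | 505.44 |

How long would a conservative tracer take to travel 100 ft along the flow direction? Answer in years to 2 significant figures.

320 years

Differences from BH-01: to BH-02 (Δx, Δy, Δh) = (-30, -130, +0.47); to BH-03 = (20, 50, -0.20).
Determinant of the coordinate differences = (-30)·50 − 20·(-130) = 1100.
∂h/∂x = [(+0.47)·50 − (-0.20)·(-130)] / 1100 = -0.002273
∂h/∂y = [(-30)·(-0.20) − 20·(+0.47)] / 1100 = -0.003091
|∇h| = √(-0.002273² + -0.003091²) = 0.003837
Seepage velocity v = K·i/n = 0.069 × 0.003837 / 0.31 = 0.000854 ft/day.
t = 100 / 0.000854 = 1.171e+05 days = 321 years.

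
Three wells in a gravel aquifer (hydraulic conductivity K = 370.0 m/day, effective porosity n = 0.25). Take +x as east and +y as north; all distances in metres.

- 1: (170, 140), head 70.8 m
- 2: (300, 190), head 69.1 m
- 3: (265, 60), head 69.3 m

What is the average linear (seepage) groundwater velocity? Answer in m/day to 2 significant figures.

21 m/day

Taking 1 as reference: 2−1 = (130, 50, -1.7); 3−1 = (95, -80, -1.5).
Determinant of the coordinate differences = 130·(-80) − 95·50 = -15150.
∂h/∂x = [(-1.7)·(-80) − (-1.5)·50] / -15150 = -0.01393
∂h/∂y = [130·(-1.5) − 95·(-1.7)] / -15150 = +0.002211
|∇h| = √(-0.01393² + 0.002211²) = 0.0141
Seepage velocity v = K·i/n = 370.0 × 0.0141 / 0.25 = 20.87 m/day.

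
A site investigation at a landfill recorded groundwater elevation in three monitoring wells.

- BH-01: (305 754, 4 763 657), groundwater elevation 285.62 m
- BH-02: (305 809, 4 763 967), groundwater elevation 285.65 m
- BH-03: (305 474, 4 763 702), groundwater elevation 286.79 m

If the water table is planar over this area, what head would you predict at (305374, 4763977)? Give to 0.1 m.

287.4 m

With h = a·x + b·y + c and BH-01 as origin, the differences give:
  55·a + 310·b = +0.03
  (-280)·a + 45·b = +1.17
Eliminate b (×45 and ×310, subtract): 89275·a = -361.350 → a = ∂h/∂x = -0.004048
Back-substitute: b = ∂h/∂y = +0.0008149.
h(305374, 4763977) = 285.62 + (-0.004048)·(-380) + (+0.0008149)·(320) = 285.62 +1.538 +0.261 = 287.419 m.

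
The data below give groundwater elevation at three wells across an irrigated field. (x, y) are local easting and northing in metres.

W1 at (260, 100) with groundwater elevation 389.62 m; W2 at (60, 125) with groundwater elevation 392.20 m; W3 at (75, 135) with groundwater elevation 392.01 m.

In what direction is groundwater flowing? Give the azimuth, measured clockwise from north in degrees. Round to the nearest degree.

091°

Taking W1 as reference: W2−W1 = (-200, 25, +2.58); W3−W1 = (-185, 35, +2.39).
Determinant of the coordinate differences = (-200)·35 − (-185)·25 = -2375.
∂h/∂x = [(+2.58)·35 − (+2.39)·25] / -2375 = -0.01286
∂h/∂y = [(-200)·(+2.39) − (-185)·(+2.58)] / -2375 = +0.0002947
Flow direction (−∇h) has components (+0.01286 E, -0.0002947 N).
Azimuth = atan2(E, N) = atan2(+0.01286, -0.0002947) = 91.3° ≈ 091°.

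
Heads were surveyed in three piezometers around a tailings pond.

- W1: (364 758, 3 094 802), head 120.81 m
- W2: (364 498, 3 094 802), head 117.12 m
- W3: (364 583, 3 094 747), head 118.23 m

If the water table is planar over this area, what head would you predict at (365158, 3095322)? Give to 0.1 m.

127.4 m

Three-point gradient (reference W1): Δ to W2 = (-260, 0, -3.69), Δ to W3 = (-175, -55, -2.58).
∂h/∂x = +0.01419, ∂h/∂y = +0.001752 (det = 14300).
h(365158, 3095322) = 120.81 + (+0.01419)·(400) + (+0.001752)·(520) = 120.81 +5.677 +0.911 = 127.398 m.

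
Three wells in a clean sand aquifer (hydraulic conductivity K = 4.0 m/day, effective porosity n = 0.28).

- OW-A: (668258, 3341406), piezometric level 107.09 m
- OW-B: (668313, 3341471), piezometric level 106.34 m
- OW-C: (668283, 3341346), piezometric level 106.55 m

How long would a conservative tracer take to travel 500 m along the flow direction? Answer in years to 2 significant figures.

5.8 years

Taking OW-A as reference: OW-B−OW-A = (55, 65, -0.75); OW-C−OW-A = (25, -60, -0.54).
Solve a·Δx + b·Δy = Δh: det = 55·(-60) − 25·65 = -4925.
∂h/∂x = [(-0.75)·(-60) − (-0.54)·65] / -4925 = -0.01626
∂h/∂y = [55·(-0.54) − 25·(-0.75)] / -4925 = +0.002223
|∇h| = √(-0.01626² + 0.002223²) = 0.01641
Seepage velocity v = K·i/n = 4.0 × 0.01641 / 0.28 = 0.2344 m/day.
t = 500 / 0.2344 = 2133 days = 5.84 years.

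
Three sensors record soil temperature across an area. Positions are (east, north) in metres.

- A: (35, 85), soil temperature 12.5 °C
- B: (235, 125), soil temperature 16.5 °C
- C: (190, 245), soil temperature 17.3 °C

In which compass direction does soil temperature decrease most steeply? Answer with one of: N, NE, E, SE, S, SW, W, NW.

With T = a·x + b·y + c and A as origin, the differences give:
  200·a + 40·b = +4.0
  155·a + 160·b = +4.8
Eliminate b (×160 and ×40, subtract): 25800·a = 448.00 → a = ∂T/∂x = +0.01736
Back-substitute: b = ∂T/∂y = +0.01318.
Steepest decrease is along −∇f = (-0.01736 E, -0.01318 N) → southwest.

SW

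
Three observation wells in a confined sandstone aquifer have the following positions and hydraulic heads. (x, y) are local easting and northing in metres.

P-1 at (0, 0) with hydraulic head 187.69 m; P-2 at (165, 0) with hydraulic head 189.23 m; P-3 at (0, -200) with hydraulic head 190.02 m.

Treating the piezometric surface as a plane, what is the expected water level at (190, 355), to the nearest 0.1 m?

∂h/∂x = (189.23 − 187.69) / (165 − 0) = +0.009333
∂h/∂y = (190.02 − 187.69) / (-200 − 0) = -0.01165
h(190, 355) = 187.69 + (+0.009333)·(190) + (-0.01165)·(355) = 187.69 +1.773 -4.136 = 185.328 m.

185.3 m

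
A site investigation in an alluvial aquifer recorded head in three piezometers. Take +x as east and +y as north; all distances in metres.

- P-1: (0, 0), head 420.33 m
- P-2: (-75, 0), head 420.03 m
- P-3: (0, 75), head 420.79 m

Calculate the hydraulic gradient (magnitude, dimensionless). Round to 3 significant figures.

∂h/∂x = (420.03 − 420.33) / (-75 − 0) = +0.004000
∂h/∂y = (420.79 − 420.33) / (75 − 0) = +0.006133
|∇h| = √(0.004000² + 0.006133²) = 0.007322

0.00732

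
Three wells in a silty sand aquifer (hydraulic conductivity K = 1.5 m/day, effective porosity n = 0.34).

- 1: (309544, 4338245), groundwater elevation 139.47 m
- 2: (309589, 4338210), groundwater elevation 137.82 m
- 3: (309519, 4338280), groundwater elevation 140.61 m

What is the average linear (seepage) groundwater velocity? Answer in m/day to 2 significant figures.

0.13 m/day

Taking 1 as reference: 2−1 = (45, -35, -1.65); 3−1 = (-25, 35, +1.14).
Determinant of the coordinate differences = 45·35 − (-25)·(-35) = 700.
∂h/∂x = [(-1.65)·35 − (+1.14)·(-35)] / 700 = -0.02550
∂h/∂y = [45·(+1.14) − (-25)·(-1.65)] / 700 = +0.01436
|∇h| = √(-0.02550² + 0.01436²) = 0.02927
Seepage velocity v = K·i/n = 1.5 × 0.02927 / 0.34 = 0.1291 m/day.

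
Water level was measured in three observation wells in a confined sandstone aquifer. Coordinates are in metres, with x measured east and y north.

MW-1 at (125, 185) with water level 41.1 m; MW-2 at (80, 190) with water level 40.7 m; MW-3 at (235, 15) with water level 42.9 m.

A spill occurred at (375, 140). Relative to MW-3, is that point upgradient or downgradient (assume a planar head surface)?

Three-point gradient (reference MW-1): Δ to MW-2 = (-45, 5, -0.4), Δ to MW-3 = (110, -170, +1.8).
∂h/∂x = +0.008310, ∂h/∂y = -0.005211 (det = 7100).
Head at (375, 140) = 41.1 + (+0.008310)·(250) + (-0.005211)·(-45) = 43.41 m.
That is higher than the 42.9 m at MW-3, so the point is upgradient.

upgradient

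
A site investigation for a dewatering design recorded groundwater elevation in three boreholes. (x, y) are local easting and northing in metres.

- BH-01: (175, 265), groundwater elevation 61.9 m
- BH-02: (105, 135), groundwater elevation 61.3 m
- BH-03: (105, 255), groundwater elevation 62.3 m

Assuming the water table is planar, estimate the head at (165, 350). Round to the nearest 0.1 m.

Three-point gradient (reference BH-01): Δ to BH-02 = (-70, -130, -0.6), Δ to BH-03 = (-70, -10, +0.4).
∂h/∂x = -0.006905, ∂h/∂y = +0.008333 (det = -8400).
h(165, 350) = 61.9 + (-0.006905)·(-10) + (+0.008333)·(85) = 61.9 +0.069 +0.708 = 62.677 m.

62.7 m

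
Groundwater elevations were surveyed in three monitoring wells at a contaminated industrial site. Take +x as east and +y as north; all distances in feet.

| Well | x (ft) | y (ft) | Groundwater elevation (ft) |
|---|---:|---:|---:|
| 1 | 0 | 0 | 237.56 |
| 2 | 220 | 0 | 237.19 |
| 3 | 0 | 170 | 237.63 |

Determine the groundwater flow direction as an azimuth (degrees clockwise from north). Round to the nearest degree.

∂h/∂x = (237.19 − 237.56) / (220 − 0) = -0.001682
∂h/∂y = (237.63 − 237.56) / (170 − 0) = +0.0004118
Flow direction (−∇h) has components (+0.001682 E, -0.0004118 N).
Azimuth = atan2(E, N) = atan2(+0.001682, -0.0004118) = 103.8° ≈ 104°.

104°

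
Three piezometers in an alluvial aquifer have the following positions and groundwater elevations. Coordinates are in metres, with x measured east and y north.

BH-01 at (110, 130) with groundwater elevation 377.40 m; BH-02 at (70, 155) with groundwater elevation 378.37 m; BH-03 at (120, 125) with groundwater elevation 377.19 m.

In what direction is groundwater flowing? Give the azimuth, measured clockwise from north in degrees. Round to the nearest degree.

163°

Taking BH-01 as reference: BH-02−BH-01 = (-40, 25, +0.97); BH-03−BH-01 = (10, -5, -0.21).
Determinant of the coordinate differences = (-40)·(-5) − 10·25 = -50.
∂h/∂x = [(+0.97)·(-5) − (-0.21)·25] / -50 = -0.008000
∂h/∂y = [(-40)·(-0.21) − 10·(+0.97)] / -50 = +0.02600
Flow direction (−∇h) has components (+0.008000 E, -0.02600 N).
Azimuth = atan2(E, N) = atan2(+0.008000, -0.02600) = 162.9° ≈ 163°.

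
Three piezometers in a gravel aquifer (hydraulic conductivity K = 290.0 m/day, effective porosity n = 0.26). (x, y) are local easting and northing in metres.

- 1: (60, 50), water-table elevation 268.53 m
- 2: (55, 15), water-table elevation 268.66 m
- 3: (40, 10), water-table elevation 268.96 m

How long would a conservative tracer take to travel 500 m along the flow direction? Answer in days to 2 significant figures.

Differences from 1: to 2 (Δx, Δy, Δh) = (-5, -35, +0.13); to 3 = (-20, -40, +0.43).
Determinant of the coordinate differences = (-5)·(-40) − (-20)·(-35) = -500.
∂h/∂x = [(+0.13)·(-40) − (+0.43)·(-35)] / -500 = -0.01970
∂h/∂y = [(-5)·(+0.43) − (-20)·(+0.13)] / -500 = -0.0009000
|∇h| = √(-0.01970² + -0.0009000²) = 0.01972
Seepage velocity v = K·i/n = 290.0 × 0.01972 / 0.26 = 22 m/day.
t = 500 / 22 = 22.73 days.

23 days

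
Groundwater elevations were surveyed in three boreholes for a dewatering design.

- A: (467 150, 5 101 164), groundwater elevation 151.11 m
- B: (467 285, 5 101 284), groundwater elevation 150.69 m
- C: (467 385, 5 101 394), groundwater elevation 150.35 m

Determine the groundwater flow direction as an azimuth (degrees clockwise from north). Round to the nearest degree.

With h = a·x + b·y + c and A as origin, the differences give:
  135·a + 120·b = -0.42
  235·a + 230·b = -0.76
Eliminate b (×230 and ×120, subtract): 2850·a = -5.400 → a = ∂h/∂x = -0.001895
Back-substitute: b = ∂h/∂y = -0.001368.
Flow direction (−∇h) has components (+0.001895 E, +0.001368 N).
Azimuth = atan2(E, N) = atan2(+0.001895, +0.001368) = 54.2° ≈ 054°.

054°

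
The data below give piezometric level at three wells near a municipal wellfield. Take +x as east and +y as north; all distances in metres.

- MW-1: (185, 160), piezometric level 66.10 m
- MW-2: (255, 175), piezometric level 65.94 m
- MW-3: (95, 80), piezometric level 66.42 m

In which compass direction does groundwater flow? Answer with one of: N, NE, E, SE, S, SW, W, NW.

Differences from MW-1: to MW-2 (Δx, Δy, Δh) = (70, 15, -0.16); to MW-3 = (-90, -80, +0.32).
Determinant of the coordinate differences = 70·(-80) − (-90)·15 = -4250.
∂h/∂x = [(-0.16)·(-80) − (+0.32)·15] / -4250 = -0.001882
∂h/∂y = [70·(+0.32) − (-90)·(-0.16)] / -4250 = -0.001882
Flow = −∇h = (+0.001882 east, +0.001882 north), which points northeast.

NE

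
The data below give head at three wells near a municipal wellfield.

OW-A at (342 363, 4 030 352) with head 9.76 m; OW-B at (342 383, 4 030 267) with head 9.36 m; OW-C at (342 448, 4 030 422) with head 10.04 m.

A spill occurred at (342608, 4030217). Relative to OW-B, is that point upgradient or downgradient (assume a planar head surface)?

With h = a·x + b·y + c and OW-A as origin, the differences give:
  20·a + (-85)·b = -0.40
  85·a + 70·b = +0.28
Eliminate b (×70 and ×(-85), subtract): 8625·a = -4.200 → a = ∂h/∂x = -0.0004870
Back-substitute: b = ∂h/∂y = +0.004591.
Head at (342608, 4030217) = 9.76 + (-0.0004870)·(245) + (+0.004591)·(-135) = 9.02 m.
That is lower than the 9.36 m at OW-B, so the point is downgradient.

downgradient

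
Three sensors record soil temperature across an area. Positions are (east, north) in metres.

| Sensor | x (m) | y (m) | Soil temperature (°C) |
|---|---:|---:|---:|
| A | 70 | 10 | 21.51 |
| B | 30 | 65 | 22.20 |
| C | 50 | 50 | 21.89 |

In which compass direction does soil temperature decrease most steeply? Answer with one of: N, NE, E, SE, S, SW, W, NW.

Taking A as reference: B−A = (-40, 55, +0.69); C−A = (-20, 40, +0.38).
Determinant of the coordinate differences = (-40)·40 − (-20)·55 = -500.
∂T/∂x = [(+0.69)·40 − (+0.38)·55] / -500 = -0.01340
∂T/∂y = [(-40)·(+0.38) − (-20)·(+0.69)] / -500 = +0.002800
Steepest decrease is along −∇f = (+0.01340 E, -0.002800 N) → east.

E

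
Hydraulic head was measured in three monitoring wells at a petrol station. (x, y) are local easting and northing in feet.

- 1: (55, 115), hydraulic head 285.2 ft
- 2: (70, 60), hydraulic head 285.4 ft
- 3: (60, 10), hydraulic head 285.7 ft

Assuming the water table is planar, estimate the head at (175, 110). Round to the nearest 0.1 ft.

284.6 ft

Taking 1 as reference: 2−1 = (15, -55, +0.2); 3−1 = (5, -105, +0.5).
Determinant of the coordinate differences = 15·(-105) − 5·(-55) = -1300.
∂h/∂x = [(+0.2)·(-105) − (+0.5)·(-55)] / -1300 = -0.005000
∂h/∂y = [15·(+0.5) − 5·(+0.2)] / -1300 = -0.005000
h(175, 110) = 285.2 + (-0.005000)·(120) + (-0.005000)·(-5) = 285.2 -0.600 +0.025 = 284.625 ft.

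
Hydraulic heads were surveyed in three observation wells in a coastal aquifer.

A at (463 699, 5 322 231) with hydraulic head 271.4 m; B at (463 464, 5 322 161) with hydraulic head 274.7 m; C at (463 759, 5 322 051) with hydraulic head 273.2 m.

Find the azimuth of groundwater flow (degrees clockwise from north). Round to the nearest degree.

Taking A as reference: B−A = (-235, -70, +3.3); C−A = (60, -180, +1.8).
Determinant of the coordinate differences = (-235)·(-180) − 60·(-70) = 46500.
∂h/∂x = [(+3.3)·(-180) − (+1.8)·(-70)] / 46500 = -0.01006
∂h/∂y = [(-235)·(+1.8) − 60·(+3.3)] / 46500 = -0.01335
Flow direction (−∇h) has components (+0.01006 E, +0.01335 N).
Azimuth = atan2(E, N) = atan2(+0.01006, +0.01335) = 37.0° ≈ 037°.

037°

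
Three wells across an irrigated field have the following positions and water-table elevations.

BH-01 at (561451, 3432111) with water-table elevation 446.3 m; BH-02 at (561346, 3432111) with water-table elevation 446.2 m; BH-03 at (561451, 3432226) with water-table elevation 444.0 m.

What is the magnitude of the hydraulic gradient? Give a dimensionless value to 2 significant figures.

0.020

∂h/∂x = (446.2 − 446.3) / (561346 − 561451) = +0.0009524
∂h/∂y = (444.0 − 446.3) / (3432226 − 3432111) = -0.02000
|∇h| = √(0.0009524² + -0.02000²) = 0.02002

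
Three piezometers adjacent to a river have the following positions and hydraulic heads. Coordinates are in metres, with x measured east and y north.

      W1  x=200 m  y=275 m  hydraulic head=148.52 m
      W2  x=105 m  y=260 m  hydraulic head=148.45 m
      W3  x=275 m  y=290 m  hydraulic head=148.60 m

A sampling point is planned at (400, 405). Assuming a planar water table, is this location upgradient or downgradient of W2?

With h = a·x + b·y + c and W1 as origin, the differences give:
  (-95)·a + (-15)·b = -0.07
  75·a + 15·b = +0.08
Eliminate b (×15 and ×(-15), subtract): -300·a = 0.150 → a = ∂h/∂x = -0.0005000
Back-substitute: b = ∂h/∂y = +0.007833.
Head at (400, 405) = 148.52 + (-0.0005000)·(200) + (+0.007833)·(130) = 149.44 m.
That is higher than the 148.45 m at W2, so the point is upgradient.

upgradient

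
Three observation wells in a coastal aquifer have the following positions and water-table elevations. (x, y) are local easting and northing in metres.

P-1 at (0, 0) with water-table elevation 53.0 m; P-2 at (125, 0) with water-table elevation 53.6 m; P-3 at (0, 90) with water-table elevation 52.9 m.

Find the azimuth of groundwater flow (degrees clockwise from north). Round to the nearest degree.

283°

∂h/∂x = (53.6 − 53.0) / (125 − 0) = +0.004800
∂h/∂y = (52.9 − 53.0) / (90 − 0) = -0.001111
Flow direction (−∇h) has components (-0.004800 E, +0.001111 N).
Azimuth = atan2(E, N) = atan2(-0.004800, +0.001111) = 283.0° ≈ 283°.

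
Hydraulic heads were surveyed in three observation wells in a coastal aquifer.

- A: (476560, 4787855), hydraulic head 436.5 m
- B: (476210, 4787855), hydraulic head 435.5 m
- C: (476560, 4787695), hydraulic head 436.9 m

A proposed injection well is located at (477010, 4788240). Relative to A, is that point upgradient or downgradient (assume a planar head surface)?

upgradient

∂h/∂x = (435.5 − 436.5) / (476210 − 476560) = +0.002857
∂h/∂y = (436.9 − 436.5) / (4787695 − 4787855) = -0.002500
Head at (477010, 4788240) = 436.5 + (+0.002857)·(450) + (-0.002500)·(385) = 436.82 m.
That is higher than the 436.5 m at A, so the point is upgradient.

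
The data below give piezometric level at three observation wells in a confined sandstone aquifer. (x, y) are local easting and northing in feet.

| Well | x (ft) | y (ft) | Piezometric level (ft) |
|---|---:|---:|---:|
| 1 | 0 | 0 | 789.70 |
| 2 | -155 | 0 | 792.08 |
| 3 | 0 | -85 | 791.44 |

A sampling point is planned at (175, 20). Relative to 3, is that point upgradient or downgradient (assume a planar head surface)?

downgradient

∂h/∂x = (792.08 − 789.70) / (-155 − 0) = -0.01535
∂h/∂y = (791.44 − 789.70) / (-85 − 0) = -0.02047
Head at (175, 20) = 789.70 + (-0.01535)·(175) + (-0.02047)·(20) = 786.60 ft.
That is lower than the 791.44 ft at 3, so the point is downgradient.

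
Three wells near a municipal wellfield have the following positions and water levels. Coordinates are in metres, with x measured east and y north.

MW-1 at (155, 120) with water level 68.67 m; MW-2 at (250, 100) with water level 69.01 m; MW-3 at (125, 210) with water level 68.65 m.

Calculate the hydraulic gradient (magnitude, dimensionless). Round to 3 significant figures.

Taking MW-1 as reference: MW-2−MW-1 = (95, -20, +0.34); MW-3−MW-1 = (-30, 90, -0.02).
Solve a·Δx + b·Δy = Δh: det = 95·90 − (-30)·(-20) = 7950.
∂h/∂x = [(+0.34)·90 − (-0.02)·(-20)] / 7950 = +0.003799
∂h/∂y = [95·(-0.02) − (-30)·(+0.34)] / 7950 = +0.001044
|∇h| = √(0.003799² + 0.001044²) = 0.00394

0.00394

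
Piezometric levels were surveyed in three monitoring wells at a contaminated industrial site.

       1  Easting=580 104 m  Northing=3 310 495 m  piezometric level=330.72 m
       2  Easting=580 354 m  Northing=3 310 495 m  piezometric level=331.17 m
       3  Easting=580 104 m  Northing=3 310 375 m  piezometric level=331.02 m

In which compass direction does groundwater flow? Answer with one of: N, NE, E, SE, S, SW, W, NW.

∂h/∂x = (331.17 − 330.72) / (580354 − 580104) = +0.001800
∂h/∂y = (331.02 − 330.72) / (3310375 − 3310495) = -0.002500
Flow = −∇h = (-0.001800 east, +0.002500 north), which points northwest.

NW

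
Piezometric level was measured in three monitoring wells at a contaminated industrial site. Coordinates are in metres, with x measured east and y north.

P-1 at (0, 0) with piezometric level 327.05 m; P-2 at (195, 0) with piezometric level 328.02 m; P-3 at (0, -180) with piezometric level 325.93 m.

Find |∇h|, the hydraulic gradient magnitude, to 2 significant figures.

∂h/∂x = (328.02 − 327.05) / (195 − 0) = +0.004974
∂h/∂y = (325.93 − 327.05) / (-180 − 0) = +0.006222
|∇h| = √(0.004974² + 0.006222²) = 0.007966

0.0080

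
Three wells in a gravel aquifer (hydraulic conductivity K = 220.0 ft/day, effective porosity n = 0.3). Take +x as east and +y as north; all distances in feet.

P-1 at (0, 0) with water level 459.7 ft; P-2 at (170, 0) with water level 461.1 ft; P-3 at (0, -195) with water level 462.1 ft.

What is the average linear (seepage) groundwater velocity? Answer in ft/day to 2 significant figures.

∂h/∂x = (461.1 − 459.7) / (170 − 0) = +0.008235
∂h/∂y = (462.1 − 459.7) / (-195 − 0) = -0.01231
|∇h| = √(0.008235² + -0.01231²) = 0.01481
Seepage velocity v = K·i/n = 220.0 × 0.01481 / 0.3 = 10.86 ft/day.

11 ft/day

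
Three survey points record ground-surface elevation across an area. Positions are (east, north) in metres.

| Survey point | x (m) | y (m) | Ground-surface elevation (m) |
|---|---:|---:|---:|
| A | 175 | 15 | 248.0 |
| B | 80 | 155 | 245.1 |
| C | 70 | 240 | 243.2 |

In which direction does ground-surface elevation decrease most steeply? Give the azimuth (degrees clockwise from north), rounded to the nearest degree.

007°

Differences from A: to B (Δx, Δy, Δh) = (-95, 140, -2.9); to C = (-105, 225, -4.8).
Solve a·Δx + b·Δy = Δz: det = (-95)·225 − (-105)·140 = -6675.
∂z/∂x = [(-2.9)·225 − (-4.8)·140] / -6675 = -0.002921
∂z/∂y = [(-95)·(-4.8) − (-105)·(-2.9)] / -6675 = -0.02270
Steepest decrease is along −∇f: components (+0.002921 E, +0.02270 N).
Azimuth = atan2(+0.002921, +0.02270) = 7.3° ≈ 007°.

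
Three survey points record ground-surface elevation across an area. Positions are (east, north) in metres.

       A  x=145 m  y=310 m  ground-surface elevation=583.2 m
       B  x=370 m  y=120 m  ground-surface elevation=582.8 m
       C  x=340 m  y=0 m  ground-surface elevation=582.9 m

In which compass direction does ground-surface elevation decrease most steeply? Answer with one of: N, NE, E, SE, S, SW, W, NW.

E

Taking A as reference: B−A = (225, -190, -0.4); C−A = (195, -310, -0.3).
Solve a·Δx + b·Δy = Δz: det = 225·(-310) − 195·(-190) = -32700.
∂z/∂x = [(-0.4)·(-310) − (-0.3)·(-190)] / -32700 = -0.002049
∂z/∂y = [225·(-0.3) − 195·(-0.4)] / -32700 = -0.0003211
Steepest decrease is along −∇f = (+0.002049 E, +0.0003211 N) → east.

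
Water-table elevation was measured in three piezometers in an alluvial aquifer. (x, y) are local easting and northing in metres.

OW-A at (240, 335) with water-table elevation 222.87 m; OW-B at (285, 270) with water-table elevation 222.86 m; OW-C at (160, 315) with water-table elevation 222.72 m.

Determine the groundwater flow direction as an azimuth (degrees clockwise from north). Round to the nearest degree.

Taking OW-A as reference: OW-B−OW-A = (45, -65, -0.01); OW-C−OW-A = (-80, -20, -0.15).
Determinant of the coordinate differences = 45·(-20) − (-80)·(-65) = -6100.
∂h/∂x = [(-0.01)·(-20) − (-0.15)·(-65)] / -6100 = +0.001566
∂h/∂y = [45·(-0.15) − (-80)·(-0.01)] / -6100 = +0.001238
Flow direction (−∇h) has components (-0.001566 E, -0.001238 N).
Azimuth = atan2(E, N) = atan2(-0.001566, -0.001238) = 231.7° ≈ 232°.

232°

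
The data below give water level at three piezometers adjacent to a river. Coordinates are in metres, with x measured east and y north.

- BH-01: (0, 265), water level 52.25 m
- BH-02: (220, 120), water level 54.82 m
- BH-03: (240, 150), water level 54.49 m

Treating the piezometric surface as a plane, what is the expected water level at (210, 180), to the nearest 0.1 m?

54.0 m

Taking BH-01 as reference: BH-02−BH-01 = (220, -145, +2.57); BH-03−BH-01 = (240, -115, +2.24).
Solve a·Δx + b·Δy = Δh: det = 220·(-115) − 240·(-145) = 9500.
∂h/∂x = [(+2.57)·(-115) − (+2.24)·(-145)] / 9500 = +0.003079
∂h/∂y = [220·(+2.24) − 240·(+2.57)] / 9500 = -0.01305
h(210, 180) = 52.25 + (+0.003079)·(210) + (-0.01305)·(-85) = 52.25 +0.647 +1.109 = 54.006 m.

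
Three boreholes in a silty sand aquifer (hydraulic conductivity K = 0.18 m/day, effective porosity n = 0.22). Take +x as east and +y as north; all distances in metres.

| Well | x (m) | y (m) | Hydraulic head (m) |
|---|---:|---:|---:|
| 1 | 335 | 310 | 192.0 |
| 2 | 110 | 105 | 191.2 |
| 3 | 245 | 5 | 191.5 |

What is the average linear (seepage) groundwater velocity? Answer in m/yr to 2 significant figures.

Differences from 1: to 2 (Δx, Δy, Δh) = (-225, -205, -0.8); to 3 = (-90, -305, -0.5).
Solve a·Δx + b·Δy = Δh: det = (-225)·(-305) − (-90)·(-205) = 50175.
∂h/∂x = [(-0.8)·(-305) − (-0.5)·(-205)] / 50175 = +0.002820
∂h/∂y = [(-225)·(-0.5) − (-90)·(-0.8)] / 50175 = +0.0008072
|∇h| = √(0.002820² + 0.0008072²) = 0.002933
Seepage velocity v = K·i/n = 0.18 × 0.002933 / 0.22 = 0.0024 m/day = 0.8766 m/yr.

0.88 m/yr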